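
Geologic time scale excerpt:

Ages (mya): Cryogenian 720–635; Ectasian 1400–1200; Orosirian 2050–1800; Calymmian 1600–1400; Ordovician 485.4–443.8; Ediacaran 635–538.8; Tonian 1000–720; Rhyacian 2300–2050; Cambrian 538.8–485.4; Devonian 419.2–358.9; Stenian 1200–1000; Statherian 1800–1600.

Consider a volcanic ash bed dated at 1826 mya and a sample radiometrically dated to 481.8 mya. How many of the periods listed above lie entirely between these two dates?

8

1826 Ma sits inside the Orosirian (2050–1800) and 481.8 Ma inside the Ordovician (485.4–443.8); neither of those is wholly between the two dates.
The listed periods lying completely between them are Statherian, Calymmian, Ectasian, Stenian, Tonian, Cryogenian, Ediacaran, Cambrian — 8 in all.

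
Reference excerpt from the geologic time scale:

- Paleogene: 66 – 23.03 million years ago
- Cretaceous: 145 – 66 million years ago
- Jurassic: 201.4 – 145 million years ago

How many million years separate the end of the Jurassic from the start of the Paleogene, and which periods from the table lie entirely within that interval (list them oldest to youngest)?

79 million years; Cretaceous

End of Jurassic = 145 Ma; start of Paleogene = 66 Ma.
Gap = 145 − 66 = 79 Myr.
Periods wholly inside 145–66 Ma: Cretaceous (145–66).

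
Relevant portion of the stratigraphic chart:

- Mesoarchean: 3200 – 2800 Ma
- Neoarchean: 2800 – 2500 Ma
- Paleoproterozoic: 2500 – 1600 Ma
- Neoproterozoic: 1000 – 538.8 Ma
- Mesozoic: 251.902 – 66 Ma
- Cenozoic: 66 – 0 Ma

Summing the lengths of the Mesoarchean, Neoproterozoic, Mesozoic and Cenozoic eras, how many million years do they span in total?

1113.102 million years

Each duration: Mesoarchean = 400; Neoproterozoic = 461.2; Mesozoic = 185.902; Cenozoic = 66.
Sum: 400 + 461.2 + 185.902 + 66 = 1113.102 Myr.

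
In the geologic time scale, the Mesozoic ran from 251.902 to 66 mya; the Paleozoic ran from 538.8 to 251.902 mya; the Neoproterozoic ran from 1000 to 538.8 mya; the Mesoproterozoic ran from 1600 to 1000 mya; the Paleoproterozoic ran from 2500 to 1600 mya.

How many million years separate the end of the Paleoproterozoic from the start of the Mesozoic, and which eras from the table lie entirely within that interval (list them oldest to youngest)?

The Paleoproterozoic closes at 1600 Ma and the Mesozoic opens at 251.902 Ma, so the interval is 1600 − 251.902 = 1348.098 Myr.
An era fits inside if it starts at or after 1600 Ma and ends at or before 251.902 Ma; oldest first that gives Mesoproterozoic, Neoproterozoic, Paleozoic.

1348.098 million years; Mesoproterozoic, Neoproterozoic, Paleozoic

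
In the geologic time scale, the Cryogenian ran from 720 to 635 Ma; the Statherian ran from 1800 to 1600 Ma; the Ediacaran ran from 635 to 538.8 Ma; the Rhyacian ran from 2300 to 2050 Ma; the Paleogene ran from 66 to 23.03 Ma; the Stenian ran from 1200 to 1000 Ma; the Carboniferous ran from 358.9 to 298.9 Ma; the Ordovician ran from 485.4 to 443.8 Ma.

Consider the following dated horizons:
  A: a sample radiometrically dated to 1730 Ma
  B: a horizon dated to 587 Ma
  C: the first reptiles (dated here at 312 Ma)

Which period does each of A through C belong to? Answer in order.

A — Statherian; B — Ediacaran; C — Carboniferous

A: 1730 Ma lies in 1800–1600 Ma, so Statherian.
B: 587 Ma lies in 635–538.8 Ma, so Ediacaran.
C: 312 Ma lies in 358.9–298.9 Ma, so Carboniferous.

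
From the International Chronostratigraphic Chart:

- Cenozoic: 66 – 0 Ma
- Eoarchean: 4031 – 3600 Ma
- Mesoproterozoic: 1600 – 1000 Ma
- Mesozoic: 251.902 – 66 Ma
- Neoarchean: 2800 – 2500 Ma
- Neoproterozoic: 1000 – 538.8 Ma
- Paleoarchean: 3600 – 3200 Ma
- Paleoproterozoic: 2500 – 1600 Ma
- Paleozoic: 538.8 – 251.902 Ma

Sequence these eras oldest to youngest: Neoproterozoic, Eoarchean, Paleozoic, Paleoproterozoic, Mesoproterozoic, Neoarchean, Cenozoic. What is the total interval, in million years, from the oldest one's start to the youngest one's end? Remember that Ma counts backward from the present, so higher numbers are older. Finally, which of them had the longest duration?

From the excerpt: Neoproterozoic 1000–538.8; Eoarchean 4031–3600; Paleozoic 538.8–251.902; Paleoproterozoic 2500–1600; Mesoproterozoic 1600–1000; Neoarchean 2800–2500; Cenozoic 66–0 (Ma).
Larger Ma is earlier, so the oldest is Eoarchean and the youngest is Cenozoic; oldest to youngest: Eoarchean, Neoarchean, Paleoproterozoic, Mesoproterozoic, Neoproterozoic, Paleozoic, Cenozoic.
Oldest start 4031 minus youngest end 0 gives 4031 Myr overall.
Individual lengths (start − end): Eoarchean 431; Mesoproterozoic 600; Neoarchean 300; Paleozoic 286.898; Cenozoic 66; Paleoproterozoic 900; Neoproterozoic 461.2. The largest is Paleoproterozoic at 900 Myr.

Eoarchean, Neoarchean, Paleoproterozoic, Mesoproterozoic, Neoproterozoic, Paleozoic, Cenozoic; total span 4031 Myr; longest is Paleoproterozoic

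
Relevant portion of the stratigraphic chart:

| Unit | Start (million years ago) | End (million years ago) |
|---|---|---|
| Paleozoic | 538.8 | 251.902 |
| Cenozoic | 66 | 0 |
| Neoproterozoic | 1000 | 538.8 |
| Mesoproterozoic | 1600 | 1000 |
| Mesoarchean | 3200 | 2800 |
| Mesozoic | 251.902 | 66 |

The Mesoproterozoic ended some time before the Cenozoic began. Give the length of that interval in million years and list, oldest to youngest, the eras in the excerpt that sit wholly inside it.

934 million years; Neoproterozoic, Paleozoic, Mesozoic

End of Mesoproterozoic = 1000 Ma; start of Cenozoic = 66 Ma.
Gap = 1000 − 66 = 934 Myr.
Eras wholly inside 1000–66 Ma: Neoproterozoic (1000–538.8), Paleozoic (538.8–251.902), Mesozoic (251.902–66).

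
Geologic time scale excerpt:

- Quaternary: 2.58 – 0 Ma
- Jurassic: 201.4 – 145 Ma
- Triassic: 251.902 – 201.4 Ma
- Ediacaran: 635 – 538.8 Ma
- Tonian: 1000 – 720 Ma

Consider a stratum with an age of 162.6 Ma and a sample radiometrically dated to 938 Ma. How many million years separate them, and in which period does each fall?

775.4 million years apart; the first in the Jurassic, the second in the Tonian

Elapsed time: 938 − 162.6 = 775.4 Myr.
162.6 Ma lies within 201.4–145 Ma: Jurassic.
938 Ma lies within 1000–720 Ma: Tonian.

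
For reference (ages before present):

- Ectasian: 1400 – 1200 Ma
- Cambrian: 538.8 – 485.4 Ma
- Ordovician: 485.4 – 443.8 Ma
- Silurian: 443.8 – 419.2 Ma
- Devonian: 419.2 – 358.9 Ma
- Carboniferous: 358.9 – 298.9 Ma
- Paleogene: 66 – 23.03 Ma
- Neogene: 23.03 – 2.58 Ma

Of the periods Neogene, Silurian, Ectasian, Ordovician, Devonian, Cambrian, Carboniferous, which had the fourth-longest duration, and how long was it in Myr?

Durations: Neogene 20.45; Silurian 24.6; Ectasian 200; Ordovician 41.6; Devonian 60.3; Cambrian 53.4; Carboniferous 60 Myr.
Sorted longest-first: Ectasian (200), Devonian (60.3), Carboniferous (60), Cambrian (53.4), Ordovician (41.6), Silurian (24.6), Neogene (20.45).
The fourth longest is Cambrian at 53.4 Myr.

Cambrian, 53.4 million years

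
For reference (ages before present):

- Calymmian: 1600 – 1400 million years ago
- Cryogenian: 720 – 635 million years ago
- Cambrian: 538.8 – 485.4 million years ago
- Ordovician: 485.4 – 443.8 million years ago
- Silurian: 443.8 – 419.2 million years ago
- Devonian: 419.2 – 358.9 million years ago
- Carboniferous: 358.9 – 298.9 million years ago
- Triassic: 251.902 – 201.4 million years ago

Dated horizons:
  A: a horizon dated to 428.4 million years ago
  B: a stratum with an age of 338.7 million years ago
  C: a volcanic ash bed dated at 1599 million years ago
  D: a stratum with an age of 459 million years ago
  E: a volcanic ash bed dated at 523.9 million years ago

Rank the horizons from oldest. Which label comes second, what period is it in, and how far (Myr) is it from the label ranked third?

E, in the Cambrian; 64.9 million years to D

Sorted oldest-first by Ma: C (1599), E (523.9), D (459), A (428.4), B (338.7).
The second oldest is E at 523.9 Ma, which lies in 538.8–485.4 Ma: the Cambrian.
The third oldest is D at 459 Ma; separation = |523.9 − 459| = 64.9 Myr.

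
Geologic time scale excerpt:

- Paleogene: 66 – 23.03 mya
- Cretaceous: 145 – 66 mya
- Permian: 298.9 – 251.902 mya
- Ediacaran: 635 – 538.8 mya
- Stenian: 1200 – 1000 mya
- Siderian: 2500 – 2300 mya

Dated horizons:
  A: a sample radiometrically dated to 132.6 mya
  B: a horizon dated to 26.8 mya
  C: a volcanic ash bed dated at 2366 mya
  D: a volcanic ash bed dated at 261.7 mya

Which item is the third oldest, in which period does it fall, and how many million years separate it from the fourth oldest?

Sorted oldest-first by Ma: C (2366), D (261.7), A (132.6), B (26.8).
The third oldest is A at 132.6 Ma, which lies in 145–66 Ma: the Cretaceous.
The fourth oldest is B at 26.8 Ma; separation = |132.6 − 26.8| = 105.8 Myr.

A, in the Cretaceous; 105.8 million years to B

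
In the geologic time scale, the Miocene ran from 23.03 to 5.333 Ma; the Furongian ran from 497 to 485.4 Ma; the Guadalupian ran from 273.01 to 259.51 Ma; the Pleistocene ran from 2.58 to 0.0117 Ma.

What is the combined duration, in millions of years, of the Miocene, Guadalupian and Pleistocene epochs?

Each duration: Miocene = 17.697; Guadalupian = 13.5; Pleistocene = 2.5683.
Sum: 17.697 + 13.5 + 2.5683 = 33.7653 Myr.

33.7653 million years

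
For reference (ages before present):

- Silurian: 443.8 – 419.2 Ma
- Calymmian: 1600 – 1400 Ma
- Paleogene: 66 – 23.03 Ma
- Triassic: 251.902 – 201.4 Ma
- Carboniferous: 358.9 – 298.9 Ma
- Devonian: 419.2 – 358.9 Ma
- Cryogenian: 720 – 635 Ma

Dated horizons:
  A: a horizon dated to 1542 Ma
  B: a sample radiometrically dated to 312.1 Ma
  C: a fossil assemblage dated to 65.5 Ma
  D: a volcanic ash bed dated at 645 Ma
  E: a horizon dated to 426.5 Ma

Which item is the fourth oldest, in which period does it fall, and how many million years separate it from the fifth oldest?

B, in the Carboniferous; 246.6 million years to C

Sorted oldest-first by Ma: A (1542), D (645), E (426.5), B (312.1), C (65.5).
The fourth oldest is B at 312.1 Ma, which lies in 358.9–298.9 Ma: the Carboniferous.
The fifth oldest is C at 65.5 Ma; separation = |312.1 − 65.5| = 246.6 Myr.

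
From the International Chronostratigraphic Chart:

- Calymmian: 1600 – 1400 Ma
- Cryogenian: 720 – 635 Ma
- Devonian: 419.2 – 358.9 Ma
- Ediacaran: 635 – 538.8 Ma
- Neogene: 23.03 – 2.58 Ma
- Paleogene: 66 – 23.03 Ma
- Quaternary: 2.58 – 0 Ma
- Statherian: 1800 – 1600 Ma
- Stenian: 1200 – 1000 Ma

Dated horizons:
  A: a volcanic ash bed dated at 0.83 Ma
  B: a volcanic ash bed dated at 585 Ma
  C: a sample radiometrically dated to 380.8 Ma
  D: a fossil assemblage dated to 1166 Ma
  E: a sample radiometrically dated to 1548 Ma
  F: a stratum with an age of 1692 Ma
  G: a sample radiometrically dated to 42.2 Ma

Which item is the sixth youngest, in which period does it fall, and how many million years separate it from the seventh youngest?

E, in the Calymmian; 144 million years to F

Smaller Ma means younger, so youngest first: A 0.83 < G 42.2 < C 380.8 < B 585 < D 1166 < E 1548 < F 1692.
Counting 6 along gives E (1548 Ma); the excerpt puts that inside the Calymmian, 1600–1400 Ma.
Next in line is F (1692 Ma), and 1692 − 1548 = 144 Myr.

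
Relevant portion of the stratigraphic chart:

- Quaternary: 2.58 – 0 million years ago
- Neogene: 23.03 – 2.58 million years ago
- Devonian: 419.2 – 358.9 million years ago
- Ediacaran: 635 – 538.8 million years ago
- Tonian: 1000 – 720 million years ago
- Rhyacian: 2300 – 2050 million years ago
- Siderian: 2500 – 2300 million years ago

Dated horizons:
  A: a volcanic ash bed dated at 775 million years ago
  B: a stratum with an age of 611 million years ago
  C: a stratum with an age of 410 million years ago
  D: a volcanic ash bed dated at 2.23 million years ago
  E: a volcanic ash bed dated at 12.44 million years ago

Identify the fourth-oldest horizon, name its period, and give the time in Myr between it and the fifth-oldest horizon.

Sorted oldest-first by Ma: A (775), B (611), C (410), E (12.44), D (2.23).
The fourth oldest is E at 12.44 Ma, which lies in 23.03–2.58 Ma: the Neogene.
The fifth oldest is D at 2.23 Ma; separation = |12.44 − 2.23| = 10.21 Myr.

E, in the Neogene; 10.21 million years to D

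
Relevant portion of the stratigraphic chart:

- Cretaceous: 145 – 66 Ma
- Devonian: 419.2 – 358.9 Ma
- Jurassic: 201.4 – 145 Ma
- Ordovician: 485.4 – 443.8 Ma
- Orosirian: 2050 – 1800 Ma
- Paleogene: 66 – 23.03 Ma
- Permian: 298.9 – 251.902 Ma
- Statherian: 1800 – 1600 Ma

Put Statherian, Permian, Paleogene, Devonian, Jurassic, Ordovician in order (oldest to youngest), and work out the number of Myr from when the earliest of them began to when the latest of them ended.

From the excerpt: Statherian 1800–1600; Permian 298.9–251.902; Paleogene 66–23.03; Devonian 419.2–358.9; Jurassic 201.4–145; Ordovician 485.4–443.8 (Ma).
Larger Ma is earlier, so the oldest is Statherian and the youngest is Paleogene; oldest to youngest: Statherian, Ordovician, Devonian, Permian, Jurassic, Paleogene.
Oldest start 1800 minus youngest end 23.03 gives 1776.97 Myr overall.

Statherian, Ordovician, Devonian, Permian, Jurassic, Paleogene; total span 1776.97 Myr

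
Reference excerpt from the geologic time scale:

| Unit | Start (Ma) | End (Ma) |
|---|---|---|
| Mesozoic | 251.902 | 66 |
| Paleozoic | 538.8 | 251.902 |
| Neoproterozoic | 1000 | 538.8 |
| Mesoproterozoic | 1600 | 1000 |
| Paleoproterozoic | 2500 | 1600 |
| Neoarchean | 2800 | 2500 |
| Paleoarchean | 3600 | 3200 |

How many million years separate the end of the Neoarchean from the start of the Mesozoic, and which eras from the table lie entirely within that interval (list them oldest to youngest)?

2248.098 million years; Paleoproterozoic, Mesoproterozoic, Neoproterozoic, Paleozoic

End of Neoarchean = 2500 Ma; start of Mesozoic = 251.902 Ma.
Gap = 2500 − 251.902 = 2248.098 Myr.
Eras wholly inside 2500–251.902 Ma: Paleoproterozoic (2500–1600), Mesoproterozoic (1600–1000), Neoproterozoic (1000–538.8), Paleozoic (538.8–251.902).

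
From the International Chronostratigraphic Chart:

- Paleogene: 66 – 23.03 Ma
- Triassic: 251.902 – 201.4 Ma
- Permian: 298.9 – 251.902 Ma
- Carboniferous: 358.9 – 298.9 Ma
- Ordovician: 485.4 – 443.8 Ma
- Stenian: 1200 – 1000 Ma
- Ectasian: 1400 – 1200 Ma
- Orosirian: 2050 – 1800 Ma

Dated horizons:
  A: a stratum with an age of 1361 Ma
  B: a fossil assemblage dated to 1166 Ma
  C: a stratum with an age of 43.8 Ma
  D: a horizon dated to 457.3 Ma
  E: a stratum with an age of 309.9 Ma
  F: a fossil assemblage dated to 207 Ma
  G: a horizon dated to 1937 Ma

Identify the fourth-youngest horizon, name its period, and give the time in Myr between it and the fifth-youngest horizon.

Smaller Ma means younger, so youngest first: C 43.8 < F 207 < E 309.9 < D 457.3 < B 1166 < A 1361 < G 1937.
Counting 4 along gives D (457.3 Ma); the excerpt puts that inside the Ordovician, 485.4–443.8 Ma.
Next in line is B (1166 Ma), and 1166 − 457.3 = 708.7 Myr.

D, in the Ordovician; 708.7 million years to B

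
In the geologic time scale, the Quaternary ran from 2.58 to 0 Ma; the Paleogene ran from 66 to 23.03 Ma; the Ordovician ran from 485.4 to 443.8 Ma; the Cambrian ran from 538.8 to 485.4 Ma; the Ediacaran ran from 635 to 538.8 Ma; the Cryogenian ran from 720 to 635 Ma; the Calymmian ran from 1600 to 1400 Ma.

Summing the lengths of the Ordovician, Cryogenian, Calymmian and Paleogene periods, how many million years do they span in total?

Each duration: Ordovician = 41.6; Cryogenian = 85; Calymmian = 200; Paleogene = 42.97.
Sum: 41.6 + 85 + 200 + 42.97 = 369.57 Myr.

369.57 million years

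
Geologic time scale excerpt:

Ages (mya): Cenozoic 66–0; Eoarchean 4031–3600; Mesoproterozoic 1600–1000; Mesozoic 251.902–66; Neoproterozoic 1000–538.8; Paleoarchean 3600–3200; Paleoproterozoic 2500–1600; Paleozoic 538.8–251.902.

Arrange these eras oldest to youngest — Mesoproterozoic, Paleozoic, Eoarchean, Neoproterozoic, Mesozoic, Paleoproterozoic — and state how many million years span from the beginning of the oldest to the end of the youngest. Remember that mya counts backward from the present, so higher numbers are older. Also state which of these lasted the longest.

From the excerpt: Mesoproterozoic 1600–1000; Paleozoic 538.8–251.902; Eoarchean 4031–3600; Neoproterozoic 1000–538.8; Mesozoic 251.902–66; Paleoproterozoic 2500–1600 (Ma).
Larger Ma is earlier, so the oldest is Eoarchean and the youngest is Mesozoic; oldest to youngest: Eoarchean, Paleoproterozoic, Mesoproterozoic, Neoproterozoic, Paleozoic, Mesozoic.
Oldest start 4031 minus youngest end 66 gives 3965 Myr overall.
Individual lengths (start − end): Eoarchean 431; Neoproterozoic 461.2; Paleozoic 286.898; Mesozoic 185.902; Paleoproterozoic 900; Mesoproterozoic 600. The largest is Paleoproterozoic at 900 Myr.

Eoarchean, Paleoproterozoic, Mesoproterozoic, Neoproterozoic, Paleozoic, Mesozoic; total span 3965 Myr; longest is Paleoproterozoic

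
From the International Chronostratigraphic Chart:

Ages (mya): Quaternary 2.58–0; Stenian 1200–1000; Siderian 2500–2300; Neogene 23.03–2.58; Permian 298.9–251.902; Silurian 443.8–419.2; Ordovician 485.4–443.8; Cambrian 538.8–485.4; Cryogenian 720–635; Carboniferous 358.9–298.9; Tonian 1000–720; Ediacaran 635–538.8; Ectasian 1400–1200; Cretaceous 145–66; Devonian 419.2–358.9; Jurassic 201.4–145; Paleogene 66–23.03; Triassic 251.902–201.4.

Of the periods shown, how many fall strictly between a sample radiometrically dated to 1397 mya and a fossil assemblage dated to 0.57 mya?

The older date is 1397 Ma and the younger is 0.57 Ma.
Periods with start < 1397 and end > 0.57 Ma: Stenian (1200–1000), Tonian (1000–720), Cryogenian (720–635), Ediacaran (635–538.8), Cambrian (538.8–485.4), Ordovician (485.4–443.8), Silurian (443.8–419.2), Devonian (419.2–358.9), Carboniferous (358.9–298.9), Permian (298.9–251.902), Triassic (251.902–201.4), Jurassic (201.4–145), Cretaceous (145–66), Paleogene (66–23.03), Neogene (23.03–2.58).
That is 15 complete periods.

15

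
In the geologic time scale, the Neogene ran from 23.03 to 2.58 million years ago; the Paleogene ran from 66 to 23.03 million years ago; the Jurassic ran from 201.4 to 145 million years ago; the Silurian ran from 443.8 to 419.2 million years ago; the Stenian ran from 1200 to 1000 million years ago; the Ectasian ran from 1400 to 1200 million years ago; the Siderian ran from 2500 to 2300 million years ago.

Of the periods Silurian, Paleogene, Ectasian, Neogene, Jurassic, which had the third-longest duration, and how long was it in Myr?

Paleogene, 42.97 million years

Durations: Silurian 24.6; Paleogene 42.97; Ectasian 200; Neogene 20.45; Jurassic 56.4 Myr.
Sorted longest-first: Ectasian (200), Jurassic (56.4), Paleogene (42.97), Silurian (24.6), Neogene (20.45).
The third longest is Paleogene at 42.97 Myr.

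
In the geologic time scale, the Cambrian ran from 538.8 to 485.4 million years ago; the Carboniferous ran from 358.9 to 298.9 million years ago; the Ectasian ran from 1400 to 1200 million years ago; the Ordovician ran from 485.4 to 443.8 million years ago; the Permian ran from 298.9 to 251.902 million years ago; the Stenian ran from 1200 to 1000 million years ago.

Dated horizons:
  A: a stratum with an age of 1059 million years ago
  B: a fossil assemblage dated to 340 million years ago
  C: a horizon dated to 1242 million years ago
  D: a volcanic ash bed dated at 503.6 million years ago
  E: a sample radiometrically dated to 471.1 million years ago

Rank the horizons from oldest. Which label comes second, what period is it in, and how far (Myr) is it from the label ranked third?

A, in the Stenian; 555.4 million years to D

Larger Ma means older, so oldest first: C 1242 > A 1059 > D 503.6 > E 471.1 > B 340.
Counting 2 along gives A (1059 Ma); the excerpt puts that inside the Stenian, 1200–1000 Ma.
Next in line is D (503.6 Ma), and 1059 − 503.6 = 555.4 Myr.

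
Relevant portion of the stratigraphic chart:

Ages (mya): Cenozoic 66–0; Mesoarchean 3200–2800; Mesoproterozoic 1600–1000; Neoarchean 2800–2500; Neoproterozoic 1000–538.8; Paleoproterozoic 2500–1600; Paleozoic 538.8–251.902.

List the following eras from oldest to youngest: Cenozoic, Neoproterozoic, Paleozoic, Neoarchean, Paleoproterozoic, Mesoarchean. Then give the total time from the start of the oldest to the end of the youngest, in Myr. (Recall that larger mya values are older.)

Start ages (Ma): Mesoarchean 3200, Neoarchean 2800, Paleoproterozoic 2500, Neoproterozoic 1000, Paleozoic 538.8, Cenozoic 66.
Ordered oldest to youngest: Mesoarchean, Neoarchean, Paleoproterozoic, Neoproterozoic, Paleozoic, Cenozoic.
Span = 3200 − 0 = 3200 Myr.

Mesoarchean, Neoarchean, Paleoproterozoic, Neoproterozoic, Paleozoic, Cenozoic; total span 3200 Myr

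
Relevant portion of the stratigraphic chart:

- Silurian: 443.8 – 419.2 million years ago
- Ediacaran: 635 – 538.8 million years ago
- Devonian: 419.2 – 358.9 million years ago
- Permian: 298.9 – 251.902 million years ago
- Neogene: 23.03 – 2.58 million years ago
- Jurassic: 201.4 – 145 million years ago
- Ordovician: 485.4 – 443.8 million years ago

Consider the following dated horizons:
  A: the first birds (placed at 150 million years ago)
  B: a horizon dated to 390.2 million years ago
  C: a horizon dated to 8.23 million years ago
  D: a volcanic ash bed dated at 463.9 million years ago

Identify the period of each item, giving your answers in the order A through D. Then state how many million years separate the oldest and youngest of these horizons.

Match each age against the start–end ranges in the excerpt: A = 150 Ma → Jurassic (201.4–145); B = 390.2 Ma → Devonian (419.2–358.9); C = 8.23 Ma → Neogene (23.03–2.58); D = 463.9 Ma → Ordovician (485.4–443.8).
The largest age is 463.9 Ma and the smallest is 8.23 Ma; their difference is 455.67 Myr.

A — Jurassic; B — Devonian; C — Neogene; D — Ordovician; span 455.67 million years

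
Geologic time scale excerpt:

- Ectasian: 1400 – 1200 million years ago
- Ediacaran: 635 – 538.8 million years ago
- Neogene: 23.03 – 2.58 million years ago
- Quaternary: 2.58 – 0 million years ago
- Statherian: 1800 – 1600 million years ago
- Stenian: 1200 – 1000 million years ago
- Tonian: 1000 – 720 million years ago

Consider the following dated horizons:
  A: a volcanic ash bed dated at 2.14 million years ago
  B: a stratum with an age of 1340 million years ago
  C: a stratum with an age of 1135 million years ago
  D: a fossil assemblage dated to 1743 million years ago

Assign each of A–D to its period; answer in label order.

A — Quaternary; B — Ectasian; C — Stenian; D — Statherian

Match each age against the start–end ranges in the excerpt: A = 2.14 Ma → Quaternary (2.58–0); B = 1340 Ma → Ectasian (1400–1200); C = 1135 Ma → Stenian (1200–1000); D = 1743 Ma → Statherian (1800–1600).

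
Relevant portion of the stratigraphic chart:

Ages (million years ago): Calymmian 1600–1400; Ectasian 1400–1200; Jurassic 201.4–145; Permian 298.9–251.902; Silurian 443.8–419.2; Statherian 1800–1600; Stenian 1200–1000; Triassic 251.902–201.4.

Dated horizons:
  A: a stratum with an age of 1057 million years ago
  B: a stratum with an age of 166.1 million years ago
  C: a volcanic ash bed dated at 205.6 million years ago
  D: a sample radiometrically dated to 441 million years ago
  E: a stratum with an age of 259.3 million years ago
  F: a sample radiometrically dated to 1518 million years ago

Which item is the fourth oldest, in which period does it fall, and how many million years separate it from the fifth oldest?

Sorted oldest-first by Ma: F (1518), A (1057), D (441), E (259.3), C (205.6), B (166.1).
The fourth oldest is E at 259.3 Ma, which lies in 298.9–251.902 Ma: the Permian.
The fifth oldest is C at 205.6 Ma; separation = |259.3 − 205.6| = 53.7 Myr.

E, in the Permian; 53.7 million years to C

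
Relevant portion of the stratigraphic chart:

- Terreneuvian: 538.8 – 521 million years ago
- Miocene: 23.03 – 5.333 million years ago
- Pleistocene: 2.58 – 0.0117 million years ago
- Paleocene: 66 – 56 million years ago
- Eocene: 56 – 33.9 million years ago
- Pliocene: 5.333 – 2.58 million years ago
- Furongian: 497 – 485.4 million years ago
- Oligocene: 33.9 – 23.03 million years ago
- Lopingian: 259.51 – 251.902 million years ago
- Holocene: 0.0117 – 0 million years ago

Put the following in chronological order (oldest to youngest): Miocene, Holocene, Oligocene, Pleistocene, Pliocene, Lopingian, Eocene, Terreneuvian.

Terreneuvian → Lopingian → Eocene → Oligocene → Miocene → Pliocene → Pleistocene → Holocene

Read off each span (Ma): Miocene 23.03–5.333; Holocene 0.0117–0; Oligocene 33.9–23.03; Pleistocene 2.58–0.0117; Pliocene 5.333–2.58; Lopingian 259.51–251.902; Eocene 56–33.9; Terreneuvian 538.8–521.
Larger Ma is older, so oldest→youngest is Terreneuvian, Lopingian, Eocene, Oligocene, Miocene, Pliocene, Pleistocene, Holocene.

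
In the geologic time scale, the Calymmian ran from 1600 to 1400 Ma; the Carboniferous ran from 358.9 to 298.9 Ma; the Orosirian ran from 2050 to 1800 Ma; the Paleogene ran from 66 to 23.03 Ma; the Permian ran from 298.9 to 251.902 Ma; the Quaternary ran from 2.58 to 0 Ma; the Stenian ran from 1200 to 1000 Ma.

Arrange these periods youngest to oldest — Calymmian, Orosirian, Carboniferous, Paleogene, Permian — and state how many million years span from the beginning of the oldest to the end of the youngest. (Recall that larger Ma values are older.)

Start ages (Ma): Orosirian 2050, Calymmian 1600, Carboniferous 358.9, Permian 298.9, Paleogene 66.
Ordered youngest to oldest: Paleogene, Permian, Carboniferous, Calymmian, Orosirian.
Span = 2050 − 23.03 = 2026.97 Myr.

Paleogene → Permian → Carboniferous → Calymmian → Orosirian; total span 2026.97 Myr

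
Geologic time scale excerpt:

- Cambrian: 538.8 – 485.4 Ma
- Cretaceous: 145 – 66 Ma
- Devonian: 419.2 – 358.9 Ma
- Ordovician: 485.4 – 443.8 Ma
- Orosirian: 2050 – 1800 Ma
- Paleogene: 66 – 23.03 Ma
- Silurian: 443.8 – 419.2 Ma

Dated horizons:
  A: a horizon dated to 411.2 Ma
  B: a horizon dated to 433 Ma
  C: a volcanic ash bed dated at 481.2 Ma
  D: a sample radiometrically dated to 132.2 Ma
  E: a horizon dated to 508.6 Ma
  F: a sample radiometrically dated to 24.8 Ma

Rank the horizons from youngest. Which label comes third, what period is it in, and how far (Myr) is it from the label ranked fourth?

Smaller Ma means younger, so youngest first: F 24.8 < D 132.2 < A 411.2 < B 433 < C 481.2 < E 508.6.
Counting 3 along gives A (411.2 Ma); the excerpt puts that inside the Devonian, 419.2–358.9 Ma.
Next in line is B (433 Ma), and 433 − 411.2 = 21.8 Myr.

A, in the Devonian; 21.8 million years to B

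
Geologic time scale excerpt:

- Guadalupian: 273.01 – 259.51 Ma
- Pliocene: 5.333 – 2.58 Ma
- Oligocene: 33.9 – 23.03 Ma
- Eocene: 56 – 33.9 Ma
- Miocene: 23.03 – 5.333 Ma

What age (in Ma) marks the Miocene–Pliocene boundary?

5.333 Ma

The Miocene ends and the Pliocene begins at 5.333 Ma.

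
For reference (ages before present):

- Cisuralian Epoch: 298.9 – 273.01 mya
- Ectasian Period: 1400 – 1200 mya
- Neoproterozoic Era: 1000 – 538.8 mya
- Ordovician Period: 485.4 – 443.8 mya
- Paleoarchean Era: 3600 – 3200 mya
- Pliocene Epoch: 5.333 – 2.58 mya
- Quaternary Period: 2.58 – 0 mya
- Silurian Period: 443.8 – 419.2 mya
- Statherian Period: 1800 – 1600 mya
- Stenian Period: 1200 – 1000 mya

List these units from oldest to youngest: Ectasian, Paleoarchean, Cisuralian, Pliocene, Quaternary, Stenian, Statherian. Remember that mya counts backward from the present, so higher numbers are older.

The oldest of these is Paleoarchean (starts 3600 Ma) and the youngest is Quaternary (ends 0 Ma).
In between, by decreasing start age: Statherian (1800), Ectasian (1400), Stenian (1200), Cisuralian (298.9), Pliocene (5.333).

Paleoarchean, Statherian, Ectasian, Stenian, Cisuralian, Pliocene, Quaternary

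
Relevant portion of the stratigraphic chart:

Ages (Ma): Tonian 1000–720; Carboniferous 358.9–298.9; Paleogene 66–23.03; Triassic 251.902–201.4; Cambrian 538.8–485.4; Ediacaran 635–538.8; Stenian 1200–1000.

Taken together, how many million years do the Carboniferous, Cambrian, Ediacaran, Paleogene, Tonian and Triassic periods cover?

583.072 million years

Duration is start − end for each: (358.9 − 298.9) + (538.8 − 485.4) + (635 − 538.8) + (66 − 23.03) + (1000 − 720) + (251.902 − 201.4).
That is 60 + 53.4 + 96.2 + 42.97 + 280 + 50.502, which totals 583.072 million years.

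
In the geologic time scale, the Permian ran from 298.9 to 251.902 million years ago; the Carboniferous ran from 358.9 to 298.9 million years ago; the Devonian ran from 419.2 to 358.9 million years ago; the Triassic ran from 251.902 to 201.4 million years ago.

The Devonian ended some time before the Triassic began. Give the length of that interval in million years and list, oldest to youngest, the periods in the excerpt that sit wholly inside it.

End of Devonian = 358.9 Ma; start of Triassic = 251.902 Ma.
Gap = 358.9 − 251.902 = 106.998 Myr.
Periods wholly inside 358.9–251.902 Ma: Carboniferous (358.9–298.9), Permian (298.9–251.902).

106.998 million years; Carboniferous, Permian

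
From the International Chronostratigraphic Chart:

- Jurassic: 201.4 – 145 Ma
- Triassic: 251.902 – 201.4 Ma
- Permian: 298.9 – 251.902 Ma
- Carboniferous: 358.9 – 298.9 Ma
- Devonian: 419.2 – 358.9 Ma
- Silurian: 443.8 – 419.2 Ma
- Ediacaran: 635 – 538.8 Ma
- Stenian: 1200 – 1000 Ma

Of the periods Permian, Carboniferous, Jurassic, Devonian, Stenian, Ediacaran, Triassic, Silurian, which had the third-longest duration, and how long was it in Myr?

Devonian, 60.3 million years

Start − end for each: Permian 298.9 − 251.902 = 46.998; Carboniferous 358.9 − 298.9 = 60; Jurassic 201.4 − 145 = 56.4; Devonian 419.2 − 358.9 = 60.3; Stenian 1200 − 1000 = 200; Ediacaran 635 − 538.8 = 96.2; Triassic 251.902 − 201.4 = 50.502; Silurian 443.8 − 419.2 = 24.6.
Ranking these from longest: Stenian > Ediacaran > Devonian > Carboniferous > Jurassic > Triassic > Permian > Silurian.
Position 3 in that ranking is Devonian, which lasted 60.3 Myr.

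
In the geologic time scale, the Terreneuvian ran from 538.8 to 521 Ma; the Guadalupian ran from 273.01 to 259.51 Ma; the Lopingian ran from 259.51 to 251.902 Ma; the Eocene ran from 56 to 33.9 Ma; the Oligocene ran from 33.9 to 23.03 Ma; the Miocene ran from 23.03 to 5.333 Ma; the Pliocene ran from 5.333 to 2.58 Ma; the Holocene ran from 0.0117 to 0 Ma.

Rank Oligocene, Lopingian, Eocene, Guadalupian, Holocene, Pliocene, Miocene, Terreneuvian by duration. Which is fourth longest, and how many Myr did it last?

Durations: Oligocene 10.87; Lopingian 7.608; Eocene 22.1; Guadalupian 13.5; Holocene 0.0117; Pliocene 2.753; Miocene 17.697; Terreneuvian 17.8 Myr.
Sorted longest-first: Eocene (22.1), Terreneuvian (17.8), Miocene (17.697), Guadalupian (13.5), Oligocene (10.87), Lopingian (7.608), Pliocene (2.753), Holocene (0.0117).
The fourth longest is Guadalupian at 13.5 Myr.

Guadalupian, 13.5 million years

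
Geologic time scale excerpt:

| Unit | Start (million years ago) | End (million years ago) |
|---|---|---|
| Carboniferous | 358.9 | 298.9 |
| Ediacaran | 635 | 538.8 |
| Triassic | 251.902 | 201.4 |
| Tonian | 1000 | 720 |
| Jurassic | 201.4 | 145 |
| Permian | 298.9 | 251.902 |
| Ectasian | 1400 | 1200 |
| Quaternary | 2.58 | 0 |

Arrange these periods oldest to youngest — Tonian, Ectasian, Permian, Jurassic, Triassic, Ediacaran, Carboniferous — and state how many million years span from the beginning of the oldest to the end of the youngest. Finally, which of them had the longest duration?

Ectasian → Tonian → Ediacaran → Carboniferous → Permian → Triassic → Jurassic; total span 1255 Myr; longest is Tonian

Start ages (Ma): Ectasian 1400, Tonian 1000, Ediacaran 635, Carboniferous 358.9, Permian 298.9, Triassic 251.902, Jurassic 201.4.
Ordered oldest to youngest: Ectasian, Tonian, Ediacaran, Carboniferous, Permian, Triassic, Jurassic.
Span = 1400 − 145 = 1255 Myr.
Durations: Carboniferous 60, Jurassic 56.4, Permian 46.998, Triassic 50.502, Ectasian 200, Ediacaran 96.2, Tonian 280 → longest is Tonian (280 Myr).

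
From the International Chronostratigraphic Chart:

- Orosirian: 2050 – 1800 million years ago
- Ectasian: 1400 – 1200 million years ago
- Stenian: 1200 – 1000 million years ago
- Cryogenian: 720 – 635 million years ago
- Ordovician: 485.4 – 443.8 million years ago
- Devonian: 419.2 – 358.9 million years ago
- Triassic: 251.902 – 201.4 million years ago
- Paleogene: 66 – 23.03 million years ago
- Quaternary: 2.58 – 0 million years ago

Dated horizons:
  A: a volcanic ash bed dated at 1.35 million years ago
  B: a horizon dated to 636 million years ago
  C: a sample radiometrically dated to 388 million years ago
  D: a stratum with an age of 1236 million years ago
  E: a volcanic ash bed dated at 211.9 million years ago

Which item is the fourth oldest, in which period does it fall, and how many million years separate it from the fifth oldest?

E, in the Triassic; 210.55 million years to A

Larger Ma means older, so oldest first: D 1236 > B 636 > C 388 > E 211.9 > A 1.35.
Counting 4 along gives E (211.9 Ma); the excerpt puts that inside the Triassic, 251.902–201.4 Ma.
Next in line is A (1.35 Ma), and 211.9 − 1.35 = 210.55 Myr.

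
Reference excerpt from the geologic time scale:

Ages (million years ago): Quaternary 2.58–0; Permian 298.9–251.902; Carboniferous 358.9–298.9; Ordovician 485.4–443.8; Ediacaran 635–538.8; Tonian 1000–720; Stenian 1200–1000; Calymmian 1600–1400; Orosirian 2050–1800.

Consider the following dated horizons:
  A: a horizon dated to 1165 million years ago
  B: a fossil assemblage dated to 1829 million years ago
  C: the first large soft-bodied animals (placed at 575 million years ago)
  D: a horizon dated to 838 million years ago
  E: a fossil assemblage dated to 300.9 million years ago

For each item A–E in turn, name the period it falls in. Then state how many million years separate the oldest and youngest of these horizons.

A — Stenian; B — Orosirian; C — Ediacaran; D — Tonian; E — Carboniferous; span 1528.1 million years

Match each age against the start–end ranges in the excerpt: A = 1165 Ma → Stenian (1200–1000); B = 1829 Ma → Orosirian (2050–1800); C = 575 Ma → Ediacaran (635–538.8); D = 838 Ma → Tonian (1000–720); E = 300.9 Ma → Carboniferous (358.9–298.9).
The largest age is 1829 Ma and the smallest is 300.9 Ma; their difference is 1528.1 Myr.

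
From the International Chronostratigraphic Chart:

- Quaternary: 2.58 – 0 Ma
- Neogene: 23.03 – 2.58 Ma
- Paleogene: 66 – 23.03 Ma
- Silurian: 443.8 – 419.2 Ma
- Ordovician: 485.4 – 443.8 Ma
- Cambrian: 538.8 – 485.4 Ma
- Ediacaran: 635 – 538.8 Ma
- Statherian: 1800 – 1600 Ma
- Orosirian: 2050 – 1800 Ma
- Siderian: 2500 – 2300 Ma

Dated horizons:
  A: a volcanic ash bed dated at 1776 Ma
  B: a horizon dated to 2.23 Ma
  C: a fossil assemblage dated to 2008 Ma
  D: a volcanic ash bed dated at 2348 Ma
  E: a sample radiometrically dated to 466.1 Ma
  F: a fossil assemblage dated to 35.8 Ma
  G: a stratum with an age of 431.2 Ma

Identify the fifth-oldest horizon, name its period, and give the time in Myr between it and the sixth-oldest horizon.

G, in the Silurian; 395.4 million years to F

Sorted oldest-first by Ma: D (2348), C (2008), A (1776), E (466.1), G (431.2), F (35.8), B (2.23).
The fifth oldest is G at 431.2 Ma, which lies in 443.8–419.2 Ma: the Silurian.
The sixth oldest is F at 35.8 Ma; separation = |431.2 − 35.8| = 395.4 Myr.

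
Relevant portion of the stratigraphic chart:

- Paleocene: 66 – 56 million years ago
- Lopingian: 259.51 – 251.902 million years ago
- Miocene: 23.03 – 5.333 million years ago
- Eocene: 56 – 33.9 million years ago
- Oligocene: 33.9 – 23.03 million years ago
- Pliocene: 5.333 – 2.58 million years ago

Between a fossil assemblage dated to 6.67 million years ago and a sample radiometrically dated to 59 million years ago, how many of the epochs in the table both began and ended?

59 Ma sits inside the Paleocene (66–56) and 6.67 Ma inside the Miocene (23.03–5.333); neither of those is wholly between the two dates.
The listed epochs lying completely between them are Eocene, Oligocene — 2 in all.

2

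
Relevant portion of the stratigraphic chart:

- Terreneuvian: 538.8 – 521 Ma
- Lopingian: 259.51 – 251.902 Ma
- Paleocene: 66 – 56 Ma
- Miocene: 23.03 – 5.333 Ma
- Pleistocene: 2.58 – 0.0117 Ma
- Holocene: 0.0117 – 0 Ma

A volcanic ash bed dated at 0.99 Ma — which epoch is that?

0.99 Ma lies between 2.58 and 0.0117 Ma, so it falls in the Pleistocene.

Pleistocene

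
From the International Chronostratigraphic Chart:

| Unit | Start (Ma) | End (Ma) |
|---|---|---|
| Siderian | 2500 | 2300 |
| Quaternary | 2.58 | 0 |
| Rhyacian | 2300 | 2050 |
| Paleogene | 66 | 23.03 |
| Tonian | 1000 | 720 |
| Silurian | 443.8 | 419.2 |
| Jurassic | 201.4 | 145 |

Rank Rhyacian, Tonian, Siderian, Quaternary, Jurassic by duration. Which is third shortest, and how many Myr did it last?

Start − end for each: Rhyacian 2300 − 2050 = 250; Tonian 1000 − 720 = 280; Siderian 2500 − 2300 = 200; Quaternary 2.58 − 0 = 2.58; Jurassic 201.4 − 145 = 56.4.
Ranking these from shortest: Quaternary < Jurassic < Siderian < Rhyacian < Tonian.
Position 3 in that ranking is Siderian, which lasted 200 Myr.

Siderian, 200 million years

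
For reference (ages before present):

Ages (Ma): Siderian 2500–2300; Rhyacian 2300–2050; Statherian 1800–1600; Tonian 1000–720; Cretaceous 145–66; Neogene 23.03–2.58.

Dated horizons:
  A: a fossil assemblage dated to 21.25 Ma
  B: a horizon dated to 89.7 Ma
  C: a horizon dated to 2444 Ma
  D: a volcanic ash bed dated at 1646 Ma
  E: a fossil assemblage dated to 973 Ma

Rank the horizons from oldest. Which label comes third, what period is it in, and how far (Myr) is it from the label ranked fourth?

E, in the Tonian; 883.3 million years to B

Sorted oldest-first by Ma: C (2444), D (1646), E (973), B (89.7), A (21.25).
The third oldest is E at 973 Ma, which lies in 1000–720 Ma: the Tonian.
The fourth oldest is B at 89.7 Ma; separation = |973 − 89.7| = 883.3 Myr.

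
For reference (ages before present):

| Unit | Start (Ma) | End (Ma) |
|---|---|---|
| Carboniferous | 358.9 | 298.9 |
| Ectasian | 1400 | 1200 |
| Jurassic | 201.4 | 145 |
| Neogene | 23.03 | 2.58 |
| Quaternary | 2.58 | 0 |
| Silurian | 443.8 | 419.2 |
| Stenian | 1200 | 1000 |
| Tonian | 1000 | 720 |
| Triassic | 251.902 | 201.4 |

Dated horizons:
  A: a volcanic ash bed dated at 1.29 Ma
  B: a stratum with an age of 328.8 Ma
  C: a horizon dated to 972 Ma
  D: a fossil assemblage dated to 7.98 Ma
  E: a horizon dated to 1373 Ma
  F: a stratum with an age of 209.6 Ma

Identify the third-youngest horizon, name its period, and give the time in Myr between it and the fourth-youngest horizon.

F, in the Triassic; 119.2 million years to B

Smaller Ma means younger, so youngest first: A 1.29 < D 7.98 < F 209.6 < B 328.8 < C 972 < E 1373.
Counting 3 along gives F (209.6 Ma); the excerpt puts that inside the Triassic, 251.902–201.4 Ma.
Next in line is B (328.8 Ma), and 328.8 − 209.6 = 119.2 Myr.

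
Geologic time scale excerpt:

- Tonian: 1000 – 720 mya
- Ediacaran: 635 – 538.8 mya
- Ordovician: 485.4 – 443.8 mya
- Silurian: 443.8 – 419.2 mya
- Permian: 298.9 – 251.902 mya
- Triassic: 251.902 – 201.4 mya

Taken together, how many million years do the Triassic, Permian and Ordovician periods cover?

139.1 million years

Each duration: Triassic = 50.502; Permian = 46.998; Ordovician = 41.6.
Sum: 50.502 + 46.998 + 41.6 = 139.1 Myr.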